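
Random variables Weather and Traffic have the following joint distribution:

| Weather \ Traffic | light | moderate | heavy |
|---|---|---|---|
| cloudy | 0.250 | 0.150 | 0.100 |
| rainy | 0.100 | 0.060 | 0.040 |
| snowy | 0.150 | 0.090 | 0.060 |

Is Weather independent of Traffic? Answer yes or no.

yes

Every cell satisfies P(Weather,Traffic) = P(Weather)·P(Traffic). For instance P(Weather=rainy) = 0.200, P(Traffic=moderate) = 0.300, and 0.200×0.300 = 0.060 matches the joint entry. So Weather and Traffic are independent.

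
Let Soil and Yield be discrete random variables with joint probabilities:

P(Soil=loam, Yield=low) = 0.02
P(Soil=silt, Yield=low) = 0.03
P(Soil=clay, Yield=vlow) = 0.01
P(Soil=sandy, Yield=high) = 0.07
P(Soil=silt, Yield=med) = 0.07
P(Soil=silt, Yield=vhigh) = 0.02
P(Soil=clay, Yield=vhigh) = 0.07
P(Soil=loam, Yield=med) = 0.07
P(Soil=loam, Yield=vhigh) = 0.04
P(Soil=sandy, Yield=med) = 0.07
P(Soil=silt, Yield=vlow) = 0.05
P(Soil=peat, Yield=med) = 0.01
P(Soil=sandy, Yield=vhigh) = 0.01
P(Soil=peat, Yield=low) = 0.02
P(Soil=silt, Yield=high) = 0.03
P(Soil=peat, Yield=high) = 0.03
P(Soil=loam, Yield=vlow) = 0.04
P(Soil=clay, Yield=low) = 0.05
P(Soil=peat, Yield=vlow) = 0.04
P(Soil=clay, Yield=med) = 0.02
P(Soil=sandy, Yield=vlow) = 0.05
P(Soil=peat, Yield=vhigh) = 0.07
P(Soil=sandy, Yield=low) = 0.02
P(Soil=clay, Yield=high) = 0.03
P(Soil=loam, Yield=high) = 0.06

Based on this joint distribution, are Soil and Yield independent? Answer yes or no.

P(Soil=sandy) = 0.22 and P(Yield=vhigh) = 0.21, so their product is 0.0462, but P(Soil=sandy, Yield=vhigh) = 0.01. Since these differ, Soil and Yield are not independent.

no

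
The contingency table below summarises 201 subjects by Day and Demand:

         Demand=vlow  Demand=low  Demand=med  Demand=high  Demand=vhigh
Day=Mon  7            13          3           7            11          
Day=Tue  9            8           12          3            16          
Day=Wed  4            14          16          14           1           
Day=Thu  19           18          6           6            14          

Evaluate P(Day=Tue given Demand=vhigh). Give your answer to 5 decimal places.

Total with Demand=vhigh: 11 + 16 + 1 + 14 = 42.
P(Day=Tue | Demand=vhigh) = 16/42 = 0.38095.

0.38095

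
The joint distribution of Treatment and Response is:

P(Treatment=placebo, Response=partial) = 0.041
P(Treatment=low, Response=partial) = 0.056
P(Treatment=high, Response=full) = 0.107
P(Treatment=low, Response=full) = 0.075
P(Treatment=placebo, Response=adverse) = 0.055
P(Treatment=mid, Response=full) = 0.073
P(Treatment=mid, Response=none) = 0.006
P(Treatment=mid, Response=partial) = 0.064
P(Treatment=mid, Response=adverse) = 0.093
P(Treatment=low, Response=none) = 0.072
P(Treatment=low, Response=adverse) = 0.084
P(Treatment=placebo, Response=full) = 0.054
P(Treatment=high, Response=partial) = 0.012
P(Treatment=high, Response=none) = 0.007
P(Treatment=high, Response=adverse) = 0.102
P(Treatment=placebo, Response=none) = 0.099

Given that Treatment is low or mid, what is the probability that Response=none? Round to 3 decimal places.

0.149

P(Treatment=low) = 0.072 + 0.056 + 0.075 + 0.084 = 0.287.
P(Treatment=mid) = 0.006 + 0.064 + 0.073 + 0.093 = 0.236.
P(Treatment ∈ {low, mid}) = 0.287 + 0.236 = 0.523; P(Response=none, Treatment ∈ {low, mid}) = 0.072 + 0.006 = 0.078.
P(Response=none | Treatment ∈ {low, mid}) = 0.078/0.523 = 0.149.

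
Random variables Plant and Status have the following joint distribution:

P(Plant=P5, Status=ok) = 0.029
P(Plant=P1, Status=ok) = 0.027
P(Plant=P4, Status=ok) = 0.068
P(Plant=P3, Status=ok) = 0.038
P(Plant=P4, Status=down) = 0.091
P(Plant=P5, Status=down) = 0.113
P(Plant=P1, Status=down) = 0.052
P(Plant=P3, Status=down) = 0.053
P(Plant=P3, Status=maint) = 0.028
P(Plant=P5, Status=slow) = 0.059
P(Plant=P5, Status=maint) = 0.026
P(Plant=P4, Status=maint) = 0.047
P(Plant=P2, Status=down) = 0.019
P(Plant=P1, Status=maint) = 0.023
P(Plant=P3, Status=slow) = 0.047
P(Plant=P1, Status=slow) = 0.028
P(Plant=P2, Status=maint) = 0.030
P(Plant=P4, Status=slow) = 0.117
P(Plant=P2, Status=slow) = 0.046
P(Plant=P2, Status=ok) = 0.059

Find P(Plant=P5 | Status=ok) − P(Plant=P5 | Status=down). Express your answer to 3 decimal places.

-0.213

P(Status=ok) = 0.027 + 0.059 + 0.038 + 0.068 + 0.029 = 0.221; P(Plant=P5 | Status=ok) = 0.029/0.221 = 0.1312.
P(Status=down) = 0.052 + 0.019 + 0.053 + 0.091 + 0.113 = 0.328; P(Plant=P5 | Status=down) = 0.113/0.328 = 0.3445.
Difference = -0.213.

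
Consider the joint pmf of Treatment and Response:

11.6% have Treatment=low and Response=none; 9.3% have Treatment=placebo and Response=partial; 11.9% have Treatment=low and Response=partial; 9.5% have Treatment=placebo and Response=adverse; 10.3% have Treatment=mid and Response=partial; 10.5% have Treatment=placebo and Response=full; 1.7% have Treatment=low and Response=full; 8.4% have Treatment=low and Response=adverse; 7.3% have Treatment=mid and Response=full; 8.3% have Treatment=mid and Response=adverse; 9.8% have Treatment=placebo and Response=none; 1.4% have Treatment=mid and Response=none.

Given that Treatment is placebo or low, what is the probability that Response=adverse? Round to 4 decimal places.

0.2462

P(Treatment=placebo) = 0.098 + 0.093 + 0.105 + 0.095 = 0.391.
P(Treatment=low) = 0.116 + 0.119 + 0.017 + 0.084 = 0.336.
P(Treatment ∈ {placebo, low}) = 0.391 + 0.336 = 0.727; P(Response=adverse, Treatment ∈ {placebo, low}) = 0.095 + 0.084 = 0.179.
P(Response=adverse | Treatment ∈ {placebo, low}) = 0.179/0.727 = 0.2462.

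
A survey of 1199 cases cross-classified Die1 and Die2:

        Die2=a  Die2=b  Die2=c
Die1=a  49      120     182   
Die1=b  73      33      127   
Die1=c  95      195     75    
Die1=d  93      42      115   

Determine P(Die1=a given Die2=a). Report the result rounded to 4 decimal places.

Total with Die2=a: 49 + 73 + 95 + 93 = 310.
P(Die1=a | Die2=a) = 49/310 = 0.1581.

0.1581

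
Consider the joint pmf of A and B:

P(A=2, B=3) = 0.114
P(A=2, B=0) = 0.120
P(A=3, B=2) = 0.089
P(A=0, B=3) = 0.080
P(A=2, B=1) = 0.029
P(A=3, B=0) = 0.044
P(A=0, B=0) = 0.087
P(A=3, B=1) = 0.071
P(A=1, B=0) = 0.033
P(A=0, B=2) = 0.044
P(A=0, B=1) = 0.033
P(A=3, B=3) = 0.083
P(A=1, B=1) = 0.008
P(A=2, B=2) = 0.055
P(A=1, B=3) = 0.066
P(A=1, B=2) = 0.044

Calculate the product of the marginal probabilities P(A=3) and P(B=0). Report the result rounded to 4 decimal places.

0.0815

P(A=3) = 0.044 + 0.071 + 0.089 + 0.083 = 0.287.
P(B=0) = 0.087 + 0.033 + 0.120 + 0.044 = 0.284.
Product: 0.287 × 0.284 = 0.0815.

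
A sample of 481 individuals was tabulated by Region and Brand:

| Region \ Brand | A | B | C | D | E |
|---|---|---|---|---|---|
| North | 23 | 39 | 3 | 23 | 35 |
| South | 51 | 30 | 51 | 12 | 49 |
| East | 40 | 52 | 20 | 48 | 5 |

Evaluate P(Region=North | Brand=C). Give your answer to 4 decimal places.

Total with Brand=C: 3 + 51 + 20 = 74.
P(Region=North | Brand=C) = 3/74 = 0.0405.

0.0405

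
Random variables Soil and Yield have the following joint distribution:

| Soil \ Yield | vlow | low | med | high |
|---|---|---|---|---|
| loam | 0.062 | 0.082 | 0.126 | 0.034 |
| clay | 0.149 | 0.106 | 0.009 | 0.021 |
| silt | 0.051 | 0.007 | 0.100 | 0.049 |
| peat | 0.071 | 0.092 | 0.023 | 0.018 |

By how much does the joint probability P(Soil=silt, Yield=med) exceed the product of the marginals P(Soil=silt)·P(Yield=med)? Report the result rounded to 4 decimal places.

0.0466

P(Soil=silt) = 0.051 + 0.007 + 0.100 + 0.049 = 0.207.
P(Yield=med) = 0.126 + 0.009 + 0.100 + 0.023 = 0.258.
P(Soil=silt, Yield=med) − P(Soil=silt)P(Yield=med) = 0.100 − 0.207×0.258 = 0.0466.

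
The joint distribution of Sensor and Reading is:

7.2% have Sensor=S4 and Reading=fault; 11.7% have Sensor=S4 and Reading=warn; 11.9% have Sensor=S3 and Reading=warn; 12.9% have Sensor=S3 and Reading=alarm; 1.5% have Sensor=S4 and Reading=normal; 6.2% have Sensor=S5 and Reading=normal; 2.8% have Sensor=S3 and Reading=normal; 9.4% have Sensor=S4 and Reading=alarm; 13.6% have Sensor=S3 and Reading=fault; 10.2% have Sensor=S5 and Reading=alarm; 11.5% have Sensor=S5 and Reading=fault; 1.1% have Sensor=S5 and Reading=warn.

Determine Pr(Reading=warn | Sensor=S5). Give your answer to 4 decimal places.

0.0379

P(Sensor=S5) = 0.062 + 0.011 + 0.102 + 0.115 = 0.290.
P(Reading=warn | Sensor=S5) = 0.011/0.290 = 0.0379.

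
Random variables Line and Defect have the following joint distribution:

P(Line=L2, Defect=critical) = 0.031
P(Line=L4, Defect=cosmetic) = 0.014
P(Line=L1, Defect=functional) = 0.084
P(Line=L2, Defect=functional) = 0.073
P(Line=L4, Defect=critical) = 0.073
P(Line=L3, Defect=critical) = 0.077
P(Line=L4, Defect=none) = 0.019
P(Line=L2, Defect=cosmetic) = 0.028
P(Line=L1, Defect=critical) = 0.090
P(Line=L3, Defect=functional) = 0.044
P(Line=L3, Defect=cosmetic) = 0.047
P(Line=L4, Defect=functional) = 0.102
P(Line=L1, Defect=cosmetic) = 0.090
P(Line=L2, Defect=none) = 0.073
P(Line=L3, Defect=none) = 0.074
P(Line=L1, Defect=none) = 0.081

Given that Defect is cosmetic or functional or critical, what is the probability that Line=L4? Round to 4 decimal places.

P(Defect=cosmetic) = 0.090 + 0.028 + 0.047 + 0.014 = 0.179.
P(Defect=functional) = 0.084 + 0.073 + 0.044 + 0.102 = 0.303.
P(Defect=critical) = 0.090 + 0.031 + 0.077 + 0.073 = 0.271.
P(Defect ∈ {cosmetic, functional, critical}) = 0.179 + 0.303 + 0.271 = 0.753; P(Line=L4, Defect ∈ {cosmetic, functional, critical}) = 0.014 + 0.102 + 0.073 = 0.189.
P(Line=L4 | Defect ∈ {cosmetic, functional, critical}) = 0.189/0.753 = 0.2510.

0.2510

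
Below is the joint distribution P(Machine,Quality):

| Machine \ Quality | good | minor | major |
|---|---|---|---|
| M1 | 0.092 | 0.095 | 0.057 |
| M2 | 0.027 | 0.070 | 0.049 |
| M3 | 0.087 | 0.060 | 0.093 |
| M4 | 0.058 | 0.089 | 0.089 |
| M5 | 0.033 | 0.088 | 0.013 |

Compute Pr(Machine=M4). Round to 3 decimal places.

P(Machine=M4) = 0.058 + 0.089 + 0.089 = 0.236.

0.236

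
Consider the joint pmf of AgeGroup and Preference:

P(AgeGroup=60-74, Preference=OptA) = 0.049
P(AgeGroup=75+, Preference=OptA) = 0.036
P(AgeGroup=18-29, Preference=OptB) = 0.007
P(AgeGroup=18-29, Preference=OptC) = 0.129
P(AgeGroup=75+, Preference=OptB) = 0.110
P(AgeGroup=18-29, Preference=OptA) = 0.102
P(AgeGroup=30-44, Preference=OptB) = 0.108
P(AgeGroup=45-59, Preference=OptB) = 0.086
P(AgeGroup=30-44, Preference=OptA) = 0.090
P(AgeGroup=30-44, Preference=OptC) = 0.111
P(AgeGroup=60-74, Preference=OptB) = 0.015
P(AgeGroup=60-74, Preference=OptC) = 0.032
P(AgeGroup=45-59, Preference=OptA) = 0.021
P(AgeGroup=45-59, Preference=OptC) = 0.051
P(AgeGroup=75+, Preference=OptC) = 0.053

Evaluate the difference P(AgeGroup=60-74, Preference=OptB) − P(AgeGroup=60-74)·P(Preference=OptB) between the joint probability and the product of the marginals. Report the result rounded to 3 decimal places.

P(AgeGroup=60-74) = 0.049 + 0.015 + 0.032 = 0.096.
P(Preference=OptB) = 0.007 + 0.108 + 0.086 + 0.015 + 0.110 = 0.326.
P(AgeGroup=60-74, Preference=OptB) − P(AgeGroup=60-74)P(Preference=OptB) = 0.015 − 0.096×0.326 = -0.016.

-0.016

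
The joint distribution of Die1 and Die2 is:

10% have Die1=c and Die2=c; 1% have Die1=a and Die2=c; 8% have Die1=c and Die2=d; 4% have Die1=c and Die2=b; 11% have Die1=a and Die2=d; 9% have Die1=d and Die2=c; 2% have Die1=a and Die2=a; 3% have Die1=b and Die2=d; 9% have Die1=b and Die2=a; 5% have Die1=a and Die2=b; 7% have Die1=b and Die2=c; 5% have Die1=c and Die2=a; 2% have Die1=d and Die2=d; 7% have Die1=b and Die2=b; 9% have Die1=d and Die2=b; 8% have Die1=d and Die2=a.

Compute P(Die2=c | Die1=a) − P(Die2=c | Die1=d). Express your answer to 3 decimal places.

-0.269

P(Die1=a) = 0.02 + 0.05 + 0.01 + 0.11 = 0.19; P(Die2=c | Die1=a) = 0.01/0.19 = 0.0526.
P(Die1=d) = 0.08 + 0.09 + 0.09 + 0.02 = 0.28; P(Die2=c | Die1=d) = 0.09/0.28 = 0.3214.
Difference = -0.269.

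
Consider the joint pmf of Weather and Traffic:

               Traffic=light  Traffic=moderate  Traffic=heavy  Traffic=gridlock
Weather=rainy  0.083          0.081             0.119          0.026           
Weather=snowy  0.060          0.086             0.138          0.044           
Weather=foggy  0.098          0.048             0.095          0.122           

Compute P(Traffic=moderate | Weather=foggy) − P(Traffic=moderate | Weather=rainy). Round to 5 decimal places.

P(Weather=foggy) = 0.098 + 0.048 + 0.095 + 0.122 = 0.363; P(Traffic=moderate | Weather=foggy) = 0.048/0.363 = 0.132231.
P(Weather=rainy) = 0.083 + 0.081 + 0.119 + 0.026 = 0.309; P(Traffic=moderate | Weather=rainy) = 0.081/0.309 = 0.262136.
Difference = -0.12990.

-0.12990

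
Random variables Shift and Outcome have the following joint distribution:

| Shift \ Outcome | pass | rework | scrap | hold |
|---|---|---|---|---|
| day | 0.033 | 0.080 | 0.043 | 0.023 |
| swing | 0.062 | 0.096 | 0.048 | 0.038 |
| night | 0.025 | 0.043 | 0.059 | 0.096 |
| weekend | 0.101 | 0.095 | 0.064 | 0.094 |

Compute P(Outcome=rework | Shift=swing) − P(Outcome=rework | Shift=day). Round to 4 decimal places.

-0.0535

P(Shift=swing) = 0.062 + 0.096 + 0.048 + 0.038 = 0.244; P(Outcome=rework | Shift=swing) = 0.096/0.244 = 0.39344.
P(Shift=day) = 0.033 + 0.080 + 0.043 + 0.023 = 0.179; P(Outcome=rework | Shift=day) = 0.080/0.179 = 0.44693.
Difference = -0.0535.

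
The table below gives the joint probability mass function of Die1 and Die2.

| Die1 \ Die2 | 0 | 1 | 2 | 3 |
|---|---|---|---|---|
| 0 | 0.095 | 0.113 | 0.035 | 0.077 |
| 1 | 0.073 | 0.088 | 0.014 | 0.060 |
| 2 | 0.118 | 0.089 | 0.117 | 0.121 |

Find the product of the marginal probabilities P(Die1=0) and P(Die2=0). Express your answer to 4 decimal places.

P(Die1=0) = 0.095 + 0.113 + 0.035 + 0.077 = 0.320.
P(Die2=0) = 0.095 + 0.073 + 0.118 = 0.286.
Product: 0.320 × 0.286 = 0.0915.

0.0915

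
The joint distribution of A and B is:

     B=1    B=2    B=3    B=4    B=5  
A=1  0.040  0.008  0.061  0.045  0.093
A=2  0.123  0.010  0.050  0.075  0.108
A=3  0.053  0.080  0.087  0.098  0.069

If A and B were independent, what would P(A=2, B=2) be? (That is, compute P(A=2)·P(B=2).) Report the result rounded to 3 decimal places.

P(A=2) = 0.123 + 0.010 + 0.050 + 0.075 + 0.108 = 0.366.
P(B=2) = 0.008 + 0.010 + 0.080 = 0.098.
Product: 0.366 × 0.098 = 0.036.

0.036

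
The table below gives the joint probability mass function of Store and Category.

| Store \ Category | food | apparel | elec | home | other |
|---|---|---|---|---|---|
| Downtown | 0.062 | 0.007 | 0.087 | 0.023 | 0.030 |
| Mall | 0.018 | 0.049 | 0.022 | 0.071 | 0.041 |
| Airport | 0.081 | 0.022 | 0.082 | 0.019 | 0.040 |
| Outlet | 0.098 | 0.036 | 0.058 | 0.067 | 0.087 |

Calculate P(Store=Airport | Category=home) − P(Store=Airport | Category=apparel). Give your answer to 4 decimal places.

P(Category=home) = 0.023 + 0.071 + 0.019 + 0.067 = 0.180; P(Store=Airport | Category=home) = 0.019/0.180 = 0.10556.
P(Category=apparel) = 0.007 + 0.049 + 0.022 + 0.036 = 0.114; P(Store=Airport | Category=apparel) = 0.022/0.114 = 0.19298.
Difference = -0.0874.

-0.0874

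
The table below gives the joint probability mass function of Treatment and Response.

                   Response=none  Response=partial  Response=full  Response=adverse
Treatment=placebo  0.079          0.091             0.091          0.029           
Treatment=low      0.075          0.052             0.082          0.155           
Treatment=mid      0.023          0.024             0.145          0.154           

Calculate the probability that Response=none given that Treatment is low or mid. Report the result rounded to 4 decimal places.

0.1380

P(Treatment=low) = 0.075 + 0.052 + 0.082 + 0.155 = 0.364.
P(Treatment=mid) = 0.023 + 0.024 + 0.145 + 0.154 = 0.346.
P(Treatment ∈ {low, mid}) = 0.364 + 0.346 = 0.710; P(Response=none, Treatment ∈ {low, mid}) = 0.075 + 0.023 = 0.098.
P(Response=none | Treatment ∈ {low, mid}) = 0.098/0.710 = 0.1380.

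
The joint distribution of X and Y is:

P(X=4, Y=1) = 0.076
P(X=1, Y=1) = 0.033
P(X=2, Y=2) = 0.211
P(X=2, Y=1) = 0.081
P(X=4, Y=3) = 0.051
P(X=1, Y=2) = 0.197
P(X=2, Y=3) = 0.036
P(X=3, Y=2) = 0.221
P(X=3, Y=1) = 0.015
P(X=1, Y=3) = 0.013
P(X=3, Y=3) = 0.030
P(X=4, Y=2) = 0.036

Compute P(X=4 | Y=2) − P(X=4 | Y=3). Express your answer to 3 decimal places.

P(Y=2) = 0.197 + 0.211 + 0.221 + 0.036 = 0.665; P(X=4 | Y=2) = 0.036/0.665 = 0.0541.
P(Y=3) = 0.013 + 0.036 + 0.030 + 0.051 = 0.130; P(X=4 | Y=3) = 0.051/0.130 = 0.3923.
Difference = -0.338.

-0.338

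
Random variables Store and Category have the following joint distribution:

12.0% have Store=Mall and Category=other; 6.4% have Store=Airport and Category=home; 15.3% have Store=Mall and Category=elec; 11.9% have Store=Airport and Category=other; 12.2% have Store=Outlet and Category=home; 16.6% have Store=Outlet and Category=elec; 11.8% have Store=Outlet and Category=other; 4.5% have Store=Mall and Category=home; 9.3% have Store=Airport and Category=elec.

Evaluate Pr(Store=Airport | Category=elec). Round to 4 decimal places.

P(Category=elec) = 0.153 + 0.093 + 0.166 = 0.412.
P(Store=Airport | Category=elec) = 0.093/0.412 = 0.2257.

0.2257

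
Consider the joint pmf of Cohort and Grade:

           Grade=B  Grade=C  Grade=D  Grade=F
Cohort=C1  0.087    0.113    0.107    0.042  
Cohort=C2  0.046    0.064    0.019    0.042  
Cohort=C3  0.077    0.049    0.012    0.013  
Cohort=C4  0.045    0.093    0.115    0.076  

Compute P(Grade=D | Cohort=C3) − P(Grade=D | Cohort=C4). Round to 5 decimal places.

P(Cohort=C3) = 0.077 + 0.049 + 0.012 + 0.013 = 0.151; P(Grade=D | Cohort=C3) = 0.012/0.151 = 0.079470.
P(Cohort=C4) = 0.045 + 0.093 + 0.115 + 0.076 = 0.329; P(Grade=D | Cohort=C4) = 0.115/0.329 = 0.349544.
Difference = -0.27007.

-0.27007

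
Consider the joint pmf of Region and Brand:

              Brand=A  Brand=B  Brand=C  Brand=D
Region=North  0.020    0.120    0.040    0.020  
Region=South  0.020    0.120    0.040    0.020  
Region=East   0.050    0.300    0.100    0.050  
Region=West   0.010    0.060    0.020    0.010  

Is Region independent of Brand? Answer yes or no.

yes

Every cell satisfies P(Region,Brand) = P(Region)·P(Brand). For instance P(Region=North) = 0.200, P(Brand=D) = 0.100, and 0.200×0.100 = 0.020 matches the joint entry. So Region and Brand are independent.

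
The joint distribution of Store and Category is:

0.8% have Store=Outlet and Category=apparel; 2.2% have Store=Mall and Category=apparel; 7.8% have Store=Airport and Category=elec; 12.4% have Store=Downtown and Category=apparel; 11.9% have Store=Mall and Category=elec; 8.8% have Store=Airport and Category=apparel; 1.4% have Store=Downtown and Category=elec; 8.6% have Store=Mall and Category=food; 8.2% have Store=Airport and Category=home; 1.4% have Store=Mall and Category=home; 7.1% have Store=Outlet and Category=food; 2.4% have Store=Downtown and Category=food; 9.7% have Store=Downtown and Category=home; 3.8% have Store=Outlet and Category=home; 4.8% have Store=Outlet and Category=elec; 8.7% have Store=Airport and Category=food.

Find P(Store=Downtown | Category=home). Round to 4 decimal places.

0.4199

P(Category=home) = 0.097 + 0.014 + 0.082 + 0.038 = 0.231.
P(Store=Downtown | Category=home) = 0.097/0.231 = 0.4199.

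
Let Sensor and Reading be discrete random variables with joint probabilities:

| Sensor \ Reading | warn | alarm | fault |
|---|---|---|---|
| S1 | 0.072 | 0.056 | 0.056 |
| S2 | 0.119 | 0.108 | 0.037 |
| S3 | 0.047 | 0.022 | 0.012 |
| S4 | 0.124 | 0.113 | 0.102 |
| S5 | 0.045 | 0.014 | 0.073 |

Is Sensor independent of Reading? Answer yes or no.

no

P(Sensor=S2) = 0.264 and P(Reading=fault) = 0.280, so their product is 0.07392, but P(Sensor=S2, Reading=fault) = 0.037. Since these differ, Sensor and Reading are not independent.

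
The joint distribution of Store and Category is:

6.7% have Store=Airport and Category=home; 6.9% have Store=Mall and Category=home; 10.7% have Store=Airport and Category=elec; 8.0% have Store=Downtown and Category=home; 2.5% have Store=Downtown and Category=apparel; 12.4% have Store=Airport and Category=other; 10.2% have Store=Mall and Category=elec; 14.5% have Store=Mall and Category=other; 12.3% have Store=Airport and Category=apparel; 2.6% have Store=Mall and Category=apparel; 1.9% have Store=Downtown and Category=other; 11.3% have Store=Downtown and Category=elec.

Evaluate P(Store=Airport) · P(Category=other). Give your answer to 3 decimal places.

P(Store=Airport) = 0.123 + 0.107 + 0.067 + 0.124 = 0.421.
P(Category=other) = 0.019 + 0.145 + 0.124 = 0.288.
Product: 0.421 × 0.288 = 0.121.

0.121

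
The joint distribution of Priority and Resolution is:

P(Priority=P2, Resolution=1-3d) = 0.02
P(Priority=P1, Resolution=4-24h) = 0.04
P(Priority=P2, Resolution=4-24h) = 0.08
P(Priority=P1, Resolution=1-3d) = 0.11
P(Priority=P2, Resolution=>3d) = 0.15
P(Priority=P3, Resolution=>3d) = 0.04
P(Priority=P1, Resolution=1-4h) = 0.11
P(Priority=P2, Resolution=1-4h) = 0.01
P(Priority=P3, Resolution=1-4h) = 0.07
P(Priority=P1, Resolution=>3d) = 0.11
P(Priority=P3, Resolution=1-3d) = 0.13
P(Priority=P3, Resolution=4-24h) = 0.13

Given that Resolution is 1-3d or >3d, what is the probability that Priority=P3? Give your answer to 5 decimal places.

0.30357

P(Resolution=1-3d) = 0.11 + 0.02 + 0.13 = 0.26.
P(Resolution=>3d) = 0.11 + 0.15 + 0.04 = 0.30.
P(Resolution ∈ {1-3d, >3d}) = 0.26 + 0.30 = 0.56; P(Priority=P3, Resolution ∈ {1-3d, >3d}) = 0.13 + 0.04 = 0.17.
P(Priority=P3 | Resolution ∈ {1-3d, >3d}) = 0.17/0.56 = 0.30357.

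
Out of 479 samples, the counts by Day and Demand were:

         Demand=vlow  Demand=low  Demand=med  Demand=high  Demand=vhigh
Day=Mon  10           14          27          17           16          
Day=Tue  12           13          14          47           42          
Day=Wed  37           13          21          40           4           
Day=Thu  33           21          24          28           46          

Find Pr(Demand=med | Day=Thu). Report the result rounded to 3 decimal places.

Total with Day=Thu: 33 + 21 + 24 + 28 + 46 = 152.
P(Demand=med | Day=Thu) = 24/152 = 0.158.

0.158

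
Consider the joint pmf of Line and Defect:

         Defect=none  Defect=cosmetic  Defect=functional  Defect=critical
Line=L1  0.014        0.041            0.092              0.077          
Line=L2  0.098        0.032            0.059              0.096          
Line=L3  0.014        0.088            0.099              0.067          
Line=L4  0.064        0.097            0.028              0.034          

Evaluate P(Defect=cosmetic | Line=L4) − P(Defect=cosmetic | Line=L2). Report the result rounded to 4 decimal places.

0.3227

P(Line=L4) = 0.064 + 0.097 + 0.028 + 0.034 = 0.223; P(Defect=cosmetic | Line=L4) = 0.097/0.223 = 0.43498.
P(Line=L2) = 0.098 + 0.032 + 0.059 + 0.096 = 0.285; P(Defect=cosmetic | Line=L2) = 0.032/0.285 = 0.11228.
Difference = 0.3227.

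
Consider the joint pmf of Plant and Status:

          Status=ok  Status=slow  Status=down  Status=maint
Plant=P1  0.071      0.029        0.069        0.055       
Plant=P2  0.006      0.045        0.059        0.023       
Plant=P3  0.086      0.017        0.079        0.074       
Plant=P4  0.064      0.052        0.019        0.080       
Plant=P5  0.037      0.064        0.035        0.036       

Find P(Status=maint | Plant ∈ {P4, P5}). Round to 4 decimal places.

P(Plant=P4) = 0.064 + 0.052 + 0.019 + 0.080 = 0.215.
P(Plant=P5) = 0.037 + 0.064 + 0.035 + 0.036 = 0.172.
P(Plant ∈ {P4, P5}) = 0.215 + 0.172 = 0.387; P(Status=maint, Plant ∈ {P4, P5}) = 0.080 + 0.036 = 0.116.
P(Status=maint | Plant ∈ {P4, P5}) = 0.116/0.387 = 0.2997.

0.2997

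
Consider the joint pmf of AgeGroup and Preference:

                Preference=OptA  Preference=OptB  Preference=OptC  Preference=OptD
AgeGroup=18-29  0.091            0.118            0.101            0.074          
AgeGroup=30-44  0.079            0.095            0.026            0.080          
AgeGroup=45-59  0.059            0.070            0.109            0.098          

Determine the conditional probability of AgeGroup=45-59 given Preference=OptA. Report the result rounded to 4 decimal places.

0.2576

P(Preference=OptA) = 0.091 + 0.079 + 0.059 = 0.229.
P(AgeGroup=45-59 | Preference=OptA) = 0.059/0.229 = 0.2576.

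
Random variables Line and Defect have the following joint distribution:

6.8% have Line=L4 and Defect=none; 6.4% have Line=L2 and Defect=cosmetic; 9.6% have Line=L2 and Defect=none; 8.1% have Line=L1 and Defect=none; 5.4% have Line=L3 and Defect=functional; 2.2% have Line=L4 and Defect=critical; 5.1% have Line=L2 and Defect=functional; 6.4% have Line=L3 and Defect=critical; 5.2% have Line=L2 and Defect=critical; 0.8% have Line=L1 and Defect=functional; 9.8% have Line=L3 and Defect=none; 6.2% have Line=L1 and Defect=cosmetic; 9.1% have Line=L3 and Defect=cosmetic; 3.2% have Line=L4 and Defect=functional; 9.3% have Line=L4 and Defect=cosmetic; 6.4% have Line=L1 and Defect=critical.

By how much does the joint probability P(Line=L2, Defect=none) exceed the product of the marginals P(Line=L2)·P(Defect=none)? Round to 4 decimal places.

0.0058

P(Line=L2) = 0.096 + 0.064 + 0.051 + 0.052 = 0.263.
P(Defect=none) = 0.081 + 0.096 + 0.098 + 0.068 = 0.343.
P(Line=L2, Defect=none) − P(Line=L2)P(Defect=none) = 0.096 − 0.263×0.343 = 0.0058.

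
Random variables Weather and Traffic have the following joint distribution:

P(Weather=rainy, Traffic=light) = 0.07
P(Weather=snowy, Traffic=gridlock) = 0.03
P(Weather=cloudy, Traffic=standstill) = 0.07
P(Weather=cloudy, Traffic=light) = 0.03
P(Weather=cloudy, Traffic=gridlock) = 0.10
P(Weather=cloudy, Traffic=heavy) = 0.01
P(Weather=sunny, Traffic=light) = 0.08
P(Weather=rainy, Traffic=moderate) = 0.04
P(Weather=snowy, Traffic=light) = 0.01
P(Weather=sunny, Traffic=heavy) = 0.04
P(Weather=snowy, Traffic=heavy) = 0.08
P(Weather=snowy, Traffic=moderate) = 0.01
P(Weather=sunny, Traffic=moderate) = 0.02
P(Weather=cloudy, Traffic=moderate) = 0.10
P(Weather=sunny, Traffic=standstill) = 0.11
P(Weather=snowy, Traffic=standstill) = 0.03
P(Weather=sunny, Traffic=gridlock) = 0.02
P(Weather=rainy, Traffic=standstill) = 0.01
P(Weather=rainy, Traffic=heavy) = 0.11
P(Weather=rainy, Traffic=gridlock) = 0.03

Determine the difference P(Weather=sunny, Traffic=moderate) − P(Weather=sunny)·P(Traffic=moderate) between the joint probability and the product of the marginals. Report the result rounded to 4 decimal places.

P(Weather=sunny) = 0.08 + 0.02 + 0.04 + 0.02 + 0.11 = 0.27.
P(Traffic=moderate) = 0.02 + 0.10 + 0.04 + 0.01 = 0.17.
P(Weather=sunny, Traffic=moderate) − P(Weather=sunny)P(Traffic=moderate) = 0.02 − 0.27×0.17 = -0.0259.

-0.0259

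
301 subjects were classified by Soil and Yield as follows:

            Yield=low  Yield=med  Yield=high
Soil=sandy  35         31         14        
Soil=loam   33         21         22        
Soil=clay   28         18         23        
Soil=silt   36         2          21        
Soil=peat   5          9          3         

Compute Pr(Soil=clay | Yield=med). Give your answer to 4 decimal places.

Total with Yield=med: 31 + 21 + 18 + 2 + 9 = 81.
P(Soil=clay | Yield=med) = 18/81 = 0.2222.

0.2222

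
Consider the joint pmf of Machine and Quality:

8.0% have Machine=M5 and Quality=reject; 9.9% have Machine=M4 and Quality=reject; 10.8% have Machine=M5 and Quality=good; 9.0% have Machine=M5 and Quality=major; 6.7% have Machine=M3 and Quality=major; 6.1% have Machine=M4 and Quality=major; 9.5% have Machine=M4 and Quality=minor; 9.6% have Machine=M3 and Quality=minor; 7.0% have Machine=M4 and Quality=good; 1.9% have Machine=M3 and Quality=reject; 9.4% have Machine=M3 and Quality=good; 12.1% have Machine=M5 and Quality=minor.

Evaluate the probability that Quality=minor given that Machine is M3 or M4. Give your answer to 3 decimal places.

0.318

P(Machine=M3) = 0.094 + 0.096 + 0.067 + 0.019 = 0.276.
P(Machine=M4) = 0.070 + 0.095 + 0.061 + 0.099 = 0.325.
P(Machine ∈ {M3, M4}) = 0.276 + 0.325 = 0.601; P(Quality=minor, Machine ∈ {M3, M4}) = 0.096 + 0.095 = 0.191.
P(Quality=minor | Machine ∈ {M3, M4}) = 0.191/0.601 = 0.318.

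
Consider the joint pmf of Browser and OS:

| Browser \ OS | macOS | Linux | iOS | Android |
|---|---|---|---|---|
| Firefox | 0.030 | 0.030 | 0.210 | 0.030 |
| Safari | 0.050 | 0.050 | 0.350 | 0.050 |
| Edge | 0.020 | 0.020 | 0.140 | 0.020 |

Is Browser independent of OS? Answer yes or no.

yes

Every cell satisfies P(Browser,OS) = P(Browser)·P(OS). For instance P(Browser=Edge) = 0.200, P(OS=Android) = 0.100, and 0.200×0.100 = 0.020 matches the joint entry. So Browser and OS are independent.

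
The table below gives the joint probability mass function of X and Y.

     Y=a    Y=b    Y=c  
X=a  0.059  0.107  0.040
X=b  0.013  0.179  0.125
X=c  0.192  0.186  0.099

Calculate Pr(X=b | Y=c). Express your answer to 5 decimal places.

0.47348

P(Y=c) = 0.040 + 0.125 + 0.099 = 0.264.
P(X=b | Y=c) = 0.125/0.264 = 0.47348.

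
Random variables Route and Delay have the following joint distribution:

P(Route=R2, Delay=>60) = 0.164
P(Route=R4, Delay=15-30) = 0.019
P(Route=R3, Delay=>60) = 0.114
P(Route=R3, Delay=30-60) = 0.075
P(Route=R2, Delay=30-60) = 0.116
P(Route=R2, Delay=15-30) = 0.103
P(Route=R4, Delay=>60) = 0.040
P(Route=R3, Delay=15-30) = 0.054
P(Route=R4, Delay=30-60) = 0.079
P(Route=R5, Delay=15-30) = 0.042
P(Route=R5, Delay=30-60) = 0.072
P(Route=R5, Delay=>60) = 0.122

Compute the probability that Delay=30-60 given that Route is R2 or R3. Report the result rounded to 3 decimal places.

0.305

P(Route=R2) = 0.103 + 0.116 + 0.164 = 0.383.
P(Route=R3) = 0.054 + 0.075 + 0.114 = 0.243.
P(Route ∈ {R2, R3}) = 0.383 + 0.243 = 0.626; P(Delay=30-60, Route ∈ {R2, R3}) = 0.116 + 0.075 = 0.191.
P(Delay=30-60 | Route ∈ {R2, R3}) = 0.191/0.626 = 0.305.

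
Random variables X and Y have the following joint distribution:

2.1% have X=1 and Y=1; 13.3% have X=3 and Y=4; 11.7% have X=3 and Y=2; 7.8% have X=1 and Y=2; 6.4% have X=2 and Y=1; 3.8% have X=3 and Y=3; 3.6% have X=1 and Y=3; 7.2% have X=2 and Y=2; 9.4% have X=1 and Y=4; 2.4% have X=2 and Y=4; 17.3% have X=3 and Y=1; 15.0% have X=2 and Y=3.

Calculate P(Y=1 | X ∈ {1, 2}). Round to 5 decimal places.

P(X=1) = 0.021 + 0.078 + 0.036 + 0.094 = 0.229.
P(X=2) = 0.064 + 0.072 + 0.150 + 0.024 = 0.310.
P(X ∈ {1, 2}) = 0.229 + 0.310 = 0.539; P(Y=1, X ∈ {1, 2}) = 0.021 + 0.064 = 0.085.
P(Y=1 | X ∈ {1, 2}) = 0.085/0.539 = 0.15770.

0.15770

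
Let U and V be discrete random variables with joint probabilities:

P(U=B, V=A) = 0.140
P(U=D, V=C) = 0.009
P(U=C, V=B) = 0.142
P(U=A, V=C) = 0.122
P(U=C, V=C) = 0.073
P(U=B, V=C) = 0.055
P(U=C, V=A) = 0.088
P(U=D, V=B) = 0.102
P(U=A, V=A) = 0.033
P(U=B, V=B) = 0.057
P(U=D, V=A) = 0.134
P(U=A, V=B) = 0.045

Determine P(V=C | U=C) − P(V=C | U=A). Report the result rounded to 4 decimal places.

P(U=C) = 0.088 + 0.142 + 0.073 = 0.303; P(V=C | U=C) = 0.073/0.303 = 0.24092.
P(U=A) = 0.033 + 0.045 + 0.122 = 0.200; P(V=C | U=A) = 0.122/0.200 = 0.61000.
Difference = -0.3691.

-0.3691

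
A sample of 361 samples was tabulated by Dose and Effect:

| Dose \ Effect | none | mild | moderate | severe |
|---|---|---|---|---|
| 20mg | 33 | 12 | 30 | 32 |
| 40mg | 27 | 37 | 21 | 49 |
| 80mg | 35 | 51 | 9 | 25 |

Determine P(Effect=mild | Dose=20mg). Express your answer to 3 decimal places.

0.112

Total with Dose=20mg: 33 + 12 + 30 + 32 = 107.
P(Effect=mild | Dose=20mg) = 12/107 = 0.112.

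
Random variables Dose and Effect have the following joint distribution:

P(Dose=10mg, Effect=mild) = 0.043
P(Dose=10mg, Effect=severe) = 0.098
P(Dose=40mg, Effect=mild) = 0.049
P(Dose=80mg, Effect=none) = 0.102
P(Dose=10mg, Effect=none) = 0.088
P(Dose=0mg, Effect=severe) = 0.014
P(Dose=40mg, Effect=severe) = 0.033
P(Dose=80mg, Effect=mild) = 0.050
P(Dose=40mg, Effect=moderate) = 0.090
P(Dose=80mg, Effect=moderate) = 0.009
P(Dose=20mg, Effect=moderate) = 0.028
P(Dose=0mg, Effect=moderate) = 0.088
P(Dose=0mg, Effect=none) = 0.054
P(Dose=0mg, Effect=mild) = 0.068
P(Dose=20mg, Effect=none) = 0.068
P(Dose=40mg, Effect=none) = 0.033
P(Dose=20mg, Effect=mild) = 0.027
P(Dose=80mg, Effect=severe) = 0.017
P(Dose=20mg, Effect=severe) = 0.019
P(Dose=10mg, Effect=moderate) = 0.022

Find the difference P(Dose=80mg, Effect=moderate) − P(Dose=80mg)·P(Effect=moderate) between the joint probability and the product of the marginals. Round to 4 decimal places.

P(Dose=80mg) = 0.102 + 0.050 + 0.009 + 0.017 = 0.178.
P(Effect=moderate) = 0.088 + 0.022 + 0.028 + 0.090 + 0.009 = 0.237.
P(Dose=80mg, Effect=moderate) − P(Dose=80mg)P(Effect=moderate) = 0.009 − 0.178×0.237 = -0.0332.

-0.0332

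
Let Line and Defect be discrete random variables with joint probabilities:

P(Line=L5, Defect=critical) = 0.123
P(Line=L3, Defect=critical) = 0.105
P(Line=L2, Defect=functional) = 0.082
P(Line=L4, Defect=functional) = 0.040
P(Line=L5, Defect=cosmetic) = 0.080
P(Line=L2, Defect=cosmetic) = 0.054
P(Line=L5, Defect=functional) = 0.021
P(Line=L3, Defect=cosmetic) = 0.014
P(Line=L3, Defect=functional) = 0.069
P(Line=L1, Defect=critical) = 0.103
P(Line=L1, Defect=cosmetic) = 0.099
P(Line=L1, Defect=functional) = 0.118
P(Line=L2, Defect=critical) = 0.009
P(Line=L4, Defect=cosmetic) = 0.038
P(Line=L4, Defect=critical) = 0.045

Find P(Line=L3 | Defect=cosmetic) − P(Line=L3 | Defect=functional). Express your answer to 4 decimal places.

-0.1600

P(Defect=cosmetic) = 0.099 + 0.054 + 0.014 + 0.038 + 0.080 = 0.285; P(Line=L3 | Defect=cosmetic) = 0.014/0.285 = 0.04912.
P(Defect=functional) = 0.118 + 0.082 + 0.069 + 0.040 + 0.021 = 0.330; P(Line=L3 | Defect=functional) = 0.069/0.330 = 0.20909.
Difference = -0.1600.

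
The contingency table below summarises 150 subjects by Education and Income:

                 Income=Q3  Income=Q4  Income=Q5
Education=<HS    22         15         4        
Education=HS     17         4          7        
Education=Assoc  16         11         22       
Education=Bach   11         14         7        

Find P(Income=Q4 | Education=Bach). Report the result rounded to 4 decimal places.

0.4375

Total with Education=Bach: 11 + 14 + 7 = 32.
P(Income=Q4 | Education=Bach) = 14/32 = 0.4375.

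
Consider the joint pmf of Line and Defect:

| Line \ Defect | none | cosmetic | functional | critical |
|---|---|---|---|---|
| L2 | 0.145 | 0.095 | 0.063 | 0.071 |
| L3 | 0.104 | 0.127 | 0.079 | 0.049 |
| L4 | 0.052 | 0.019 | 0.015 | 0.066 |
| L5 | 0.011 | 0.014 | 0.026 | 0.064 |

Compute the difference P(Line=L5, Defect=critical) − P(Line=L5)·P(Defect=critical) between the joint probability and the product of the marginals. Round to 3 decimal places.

0.035

P(Line=L5) = 0.011 + 0.014 + 0.026 + 0.064 = 0.115.
P(Defect=critical) = 0.071 + 0.049 + 0.066 + 0.064 = 0.250.
P(Line=L5, Defect=critical) − P(Line=L5)P(Defect=critical) = 0.064 − 0.115×0.250 = 0.035.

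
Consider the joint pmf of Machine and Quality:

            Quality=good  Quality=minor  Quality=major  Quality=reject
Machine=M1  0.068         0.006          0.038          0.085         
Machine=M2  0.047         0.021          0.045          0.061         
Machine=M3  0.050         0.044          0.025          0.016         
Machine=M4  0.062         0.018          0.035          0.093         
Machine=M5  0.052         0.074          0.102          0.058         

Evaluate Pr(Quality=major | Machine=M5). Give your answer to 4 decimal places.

P(Machine=M5) = 0.052 + 0.074 + 0.102 + 0.058 = 0.286.
P(Quality=major | Machine=M5) = 0.102/0.286 = 0.3566.

0.3566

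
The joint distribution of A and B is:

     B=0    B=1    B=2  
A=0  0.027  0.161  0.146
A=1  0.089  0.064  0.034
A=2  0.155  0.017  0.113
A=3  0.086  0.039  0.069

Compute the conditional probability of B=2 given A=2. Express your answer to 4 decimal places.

0.3965

P(A=2) = 0.155 + 0.017 + 0.113 = 0.285.
P(B=2 | A=2) = 0.113/0.285 = 0.3965.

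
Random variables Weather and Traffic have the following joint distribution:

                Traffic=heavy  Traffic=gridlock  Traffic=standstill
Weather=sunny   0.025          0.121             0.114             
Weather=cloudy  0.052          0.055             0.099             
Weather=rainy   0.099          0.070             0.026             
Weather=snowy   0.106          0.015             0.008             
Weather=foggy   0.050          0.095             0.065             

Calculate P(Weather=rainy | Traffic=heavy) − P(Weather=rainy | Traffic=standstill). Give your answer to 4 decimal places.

P(Traffic=heavy) = 0.025 + 0.052 + 0.099 + 0.106 + 0.050 = 0.332; P(Weather=rainy | Traffic=heavy) = 0.099/0.332 = 0.29819.
P(Traffic=standstill) = 0.114 + 0.099 + 0.026 + 0.008 + 0.065 = 0.312; P(Weather=rainy | Traffic=standstill) = 0.026/0.312 = 0.08333.
Difference = 0.2149.

0.2149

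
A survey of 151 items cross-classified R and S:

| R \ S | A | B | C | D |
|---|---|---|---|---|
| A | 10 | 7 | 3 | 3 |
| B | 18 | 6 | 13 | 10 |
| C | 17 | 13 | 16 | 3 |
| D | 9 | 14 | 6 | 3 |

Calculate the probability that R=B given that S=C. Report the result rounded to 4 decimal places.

0.3421

Total with S=C: 3 + 13 + 16 + 6 = 38.
P(R=B | S=C) = 13/38 = 0.3421.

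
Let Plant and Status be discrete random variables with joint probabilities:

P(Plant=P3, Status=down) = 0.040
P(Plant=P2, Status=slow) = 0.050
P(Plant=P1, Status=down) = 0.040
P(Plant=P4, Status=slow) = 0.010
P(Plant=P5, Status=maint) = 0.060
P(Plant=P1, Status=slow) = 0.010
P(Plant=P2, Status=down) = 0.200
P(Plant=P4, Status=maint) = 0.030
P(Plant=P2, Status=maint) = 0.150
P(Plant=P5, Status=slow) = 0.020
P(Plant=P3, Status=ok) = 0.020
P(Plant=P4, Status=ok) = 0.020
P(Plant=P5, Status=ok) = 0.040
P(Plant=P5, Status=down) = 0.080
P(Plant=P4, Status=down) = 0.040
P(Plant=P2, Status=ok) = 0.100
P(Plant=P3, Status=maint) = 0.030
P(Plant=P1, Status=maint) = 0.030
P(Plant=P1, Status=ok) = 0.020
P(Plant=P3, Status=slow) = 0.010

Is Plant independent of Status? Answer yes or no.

yes

Every cell satisfies P(Plant,Status) = P(Plant)·P(Status). For instance P(Plant=P5) = 0.200, P(Status=down) = 0.400, and 0.200×0.400 = 0.080 matches the joint entry. So Plant and Status are independent.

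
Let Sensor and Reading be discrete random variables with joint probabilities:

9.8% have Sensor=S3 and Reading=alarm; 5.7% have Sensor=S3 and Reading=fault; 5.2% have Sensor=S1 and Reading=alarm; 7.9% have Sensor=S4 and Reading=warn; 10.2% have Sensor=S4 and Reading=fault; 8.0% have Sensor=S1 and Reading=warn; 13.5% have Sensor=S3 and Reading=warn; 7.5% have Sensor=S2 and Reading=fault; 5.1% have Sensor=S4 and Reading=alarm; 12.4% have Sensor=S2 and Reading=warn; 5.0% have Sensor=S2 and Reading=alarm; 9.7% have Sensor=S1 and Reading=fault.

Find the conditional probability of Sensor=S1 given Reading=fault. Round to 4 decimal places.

P(Reading=fault) = 0.097 + 0.075 + 0.057 + 0.102 = 0.331.
P(Sensor=S1 | Reading=fault) = 0.097/0.331 = 0.2931.

0.2931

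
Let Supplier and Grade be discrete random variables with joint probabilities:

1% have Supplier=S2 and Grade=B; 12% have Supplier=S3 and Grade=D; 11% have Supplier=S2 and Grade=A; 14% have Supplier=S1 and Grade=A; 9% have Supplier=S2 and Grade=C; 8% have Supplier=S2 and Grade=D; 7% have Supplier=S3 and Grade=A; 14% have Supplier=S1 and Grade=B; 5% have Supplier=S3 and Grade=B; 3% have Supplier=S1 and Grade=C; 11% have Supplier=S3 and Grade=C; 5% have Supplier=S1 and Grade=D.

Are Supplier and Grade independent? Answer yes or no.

P(Supplier=S1) = 0.36 and P(Grade=B) = 0.20, so their product is 0.0720, but P(Supplier=S1, Grade=B) = 0.14. Since these differ, Supplier and Grade are not independent.

no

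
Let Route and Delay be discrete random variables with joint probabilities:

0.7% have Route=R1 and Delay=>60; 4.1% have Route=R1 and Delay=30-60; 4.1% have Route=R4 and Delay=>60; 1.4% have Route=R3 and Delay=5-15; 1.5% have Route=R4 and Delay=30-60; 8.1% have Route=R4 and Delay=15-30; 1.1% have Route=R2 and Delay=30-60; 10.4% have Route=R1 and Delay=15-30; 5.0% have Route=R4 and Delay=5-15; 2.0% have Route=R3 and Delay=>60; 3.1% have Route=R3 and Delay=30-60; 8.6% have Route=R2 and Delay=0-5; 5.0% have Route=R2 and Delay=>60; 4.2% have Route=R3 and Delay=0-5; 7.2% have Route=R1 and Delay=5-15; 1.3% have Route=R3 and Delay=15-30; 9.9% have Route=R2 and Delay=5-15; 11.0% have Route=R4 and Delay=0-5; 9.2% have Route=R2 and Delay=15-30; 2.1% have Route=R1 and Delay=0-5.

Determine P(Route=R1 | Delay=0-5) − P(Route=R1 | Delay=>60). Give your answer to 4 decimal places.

0.0218

P(Delay=0-5) = 0.021 + 0.086 + 0.042 + 0.110 = 0.259; P(Route=R1 | Delay=0-5) = 0.021/0.259 = 0.08108.
P(Delay=>60) = 0.007 + 0.050 + 0.020 + 0.041 = 0.118; P(Route=R1 | Delay=>60) = 0.007/0.118 = 0.05932.
Difference = 0.0218.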